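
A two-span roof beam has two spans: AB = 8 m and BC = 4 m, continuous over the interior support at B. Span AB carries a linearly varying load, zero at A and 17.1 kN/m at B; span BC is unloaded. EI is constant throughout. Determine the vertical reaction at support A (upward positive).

Release continuity at B by inserting a hinge; the redundant is the internal moment M_B. The primary structure is two simply-supported spans AB and BC.
End slopes at the hinge B, treating each span as simply supported:
  span AB: triangular load, peak 17.1: w₀L³/(45EI) = 194.6/EI
  relative rotation θ_0 = (194.6 + 0)/EI = 194.6/EI
A unit hogging moment at B produces rotation L₁/(3EI) + L₂/(3EI) = 4/EI.
Slope continuity at B: θ_0 = M_B·4/EI, so M_B = 194.6/4 = 48.64 kN·m (hogging).
Span AB, ΣM about A with M_B applied at B: R_B^{AB}·8 = 364.8 + 48.64, so R_B^{AB} = 51.68 kN and R_A = 68.4 − 51.68 = 16.72 kN.

R_A = 16.72 kN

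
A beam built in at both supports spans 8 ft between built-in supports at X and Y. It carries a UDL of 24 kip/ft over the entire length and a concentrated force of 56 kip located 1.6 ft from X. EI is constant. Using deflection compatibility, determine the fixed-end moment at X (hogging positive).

M_X = 185.3 kip·ft

Take the two fixed-end moments M_X, M_Y as redundants; the released structure is the simple span XY.
On the primary (simply-supported) span, the end slopes from the loading are:
  at X: UDL 24: wL³/(24EI) = 512/EI
  at Y: UDL 24: wL³/(24EI) = 512/EI
  at X: point load 56 at a = 1.6: Pab(L + b)/(6LEI) = 172/EI
  at Y: point load 56 at a = 1.6: Pab(L + a)/(6LEI) = 114.7/EI
  θ_X0 = 684/EI,  θ_Y0 = 626.7/EI
Flexibility coefficients: a unit moment at one end gives L/(3EI) there and L/(6EI) at the far end, so f₁₁ = f₂₂ = 2.667/EI and f₁₂ = f₂₁ = 1.333/EI.
Compatibility — zero rotation at each built-in end:
  2.667 M_X + 1.333 M_Y = 684
  1.333 M_X + 2.667 M_Y = 626.7
Solving the pair gives M_X = 185.3 kip·ft and M_Y = 142.3 kip·ft (hogging).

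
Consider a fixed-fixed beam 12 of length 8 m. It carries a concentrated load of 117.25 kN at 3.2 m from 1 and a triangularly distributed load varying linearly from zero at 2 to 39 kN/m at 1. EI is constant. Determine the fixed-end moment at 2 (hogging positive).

Take the two fixed-end moments M_1, M_2 as redundants; the released structure is the simple span 12.
Simple-span end rotations at 1 and 2 under the given loads:
  at 1: point load 117.25 at a = 3.2: Pab(L + b)/(6LEI) = 480.3/EI
  at 2: point load 117.25 at a = 3.2: Pab(L + a)/(6LEI) = 420.2/EI
  at 1: triangular load, peak 39: w₀L³/(45EI) = 443.7/EI
  at 2: triangular load, peak 39: 7w₀L³/(360EI) = 388.3/EI
  θ_10 = 924/EI,  θ_20 = 808.5/EI
Flexibility coefficients: a unit moment at one end gives L/(3EI) there and L/(6EI) at the far end, so f₁₁ = f₂₂ = 2.667/EI and f₁₂ = f₂₁ = 1.333/EI.
Compatibility — zero rotation at each built-in end:
  2.667 M_1 + 1.333 M_2 = 924
  1.333 M_1 + 2.667 M_2 = 808.5
Solving the pair gives M_1 = 259.9 kN·m and M_2 = 173.2 kN·m (hogging).

M_2 = 173.2 kN·m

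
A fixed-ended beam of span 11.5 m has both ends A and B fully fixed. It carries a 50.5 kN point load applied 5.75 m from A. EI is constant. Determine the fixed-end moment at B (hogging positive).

M_B = 72.59 kN·m

Release both end moments; the primary structure is a simply-supported span AB with redundants M_A and M_B.
Simple-span end rotations at A and B under the given loads:
  at A: point load 50.5 at a = 5.75: Pab(L + b)/(6LEI) = 417.4/EI
  at B: point load 50.5 at a = 5.75: Pab(L + a)/(6LEI) = 417.4/EI
  θ_A0 = 417.4/EI,  θ_B0 = 417.4/EI
Flexibility coefficients: a unit moment at one end gives L/(3EI) there and L/(6EI) at the far end, so f₁₁ = f₂₂ = 3.833/EI and f₁₂ = f₂₁ = 1.917/EI.
Compatibility — zero rotation at each built-in end:
  3.833 M_A + 1.917 M_B = 417.4
  1.917 M_A + 3.833 M_B = 417.4
Solving the pair gives M_A = 72.59 kN·m and M_B = 72.59 kN·m (hogging).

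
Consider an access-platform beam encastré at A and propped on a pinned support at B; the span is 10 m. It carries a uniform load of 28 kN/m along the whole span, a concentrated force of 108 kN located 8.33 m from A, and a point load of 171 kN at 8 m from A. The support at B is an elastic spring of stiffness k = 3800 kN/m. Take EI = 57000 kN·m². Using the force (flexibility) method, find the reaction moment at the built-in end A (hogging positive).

Take the reaction at B as the redundant and release it; the primary structure is a cantilever fixed at A.
Downward deflection at the released point B due to the loads:
  UDL 28: wL⁴/(8EI) = 35000/EI
  point load 108 at a = 8.33: Pa²(3L − a)/(6EI) = 27066/EI
  point load 171 at a = 8: Pa²(3L − a)/(6EI) = 40128/EI
  δ_0 = 102194/EI
Tip deflection under a unit load at B: L³/(3EI) = 333.3/EI.
With EI = 57000 kN·m²: δ_0 = 1.7929 m and δ_{BB} = 0.005848 m/kN.
Compatibility — the spring shortens by R_B/k under the reaction it provides: δ_0 − R_B·δ_{BB} = R_B/k. With 1/k = 0.000263 m/kN, R_B = δ_0 / (δ_{BB} + 1/k) = 1.7929 / (0.005848 + 0.000263) = 293.4 kN.
Moment equilibrium about A: M_A = Σ(load moments about A) − R_B·L = 3668 − 293.4×10 = 733.8 kN·m.

M_A = 733.8 kN·m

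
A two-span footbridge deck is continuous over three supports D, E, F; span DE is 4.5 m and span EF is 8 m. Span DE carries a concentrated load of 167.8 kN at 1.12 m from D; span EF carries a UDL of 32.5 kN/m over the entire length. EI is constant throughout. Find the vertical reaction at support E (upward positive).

R_E = 240.6 kN

Take M_E as the redundant. Released structure: two simple spans DE and EF with a hinge at E.
End slopes at the hinge E, treating each span as simply supported:
  span DE: point load 167.8 at a = 1.12: Pab(L + a)/(6LEI) = 132.2/EI
  span EF: UDL 32.5: wL³/(24EI) = 693.3/EI
  relative rotation θ_0 = (132.2 + 693.3)/EI = 825.6/EI
A unit hogging moment at E produces rotation L₁/(3EI) + L₂/(3EI) = 4.167/EI.
Slope continuity at E: θ_0 = M_E·4.167/EI, so M_E = 825.6/4.167 = 198.1 kN·m (hogging).
Span DE, ΣM about D with M_E applied at E: R_E^{DE}·4.5 = 187.9 + 198.1, so R_E^{DE} = 85.79 kN and R_D = 167.8 − 85.79 = 82.01 kN.
Span EF, ΣM about F: R_E^{EF}·8 = 1040 + 198.1, so R_E^{EF} = 154.8 kN and R_F = 260 − 154.8 = 105.2 kN.
R_E = 85.79 + 154.8 = 240.6 kN.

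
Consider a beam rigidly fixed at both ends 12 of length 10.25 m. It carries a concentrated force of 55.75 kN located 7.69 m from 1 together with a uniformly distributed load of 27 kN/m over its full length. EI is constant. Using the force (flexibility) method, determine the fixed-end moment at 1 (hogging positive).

Release both end moments; the primary structure is a simply-supported span 12 with redundants M_1 and M_2.
End rotations of the released simple span under the applied load (×1/EI):
  at 1: point load 55.75 at a = 7.69: Pab(L + b)/(6LEI) = 228.6/EI
  at 2: point load 55.75 at a = 7.69: Pab(L + a)/(6LEI) = 320.2/EI
  at 1: UDL 27: wL³/(24EI) = 1212/EI
  at 2: UDL 27: wL³/(24EI) = 1212/EI
  θ_10 = 1440/EI,  θ_20 = 1532/EI
Flexibility coefficients: a unit moment at one end gives L/(3EI) there and L/(6EI) at the far end, so f₁₁ = f₂₂ = 3.417/EI and f₁₂ = f₂₁ = 1.708/EI.
Compatibility — zero rotation at each built-in end:
  3.417 M_1 + 1.708 M_2 = 1440
  1.708 M_1 + 3.417 M_2 = 1532
Solving the pair gives M_1 = 263.1 kN·m and M_2 = 316.7 kN·m (hogging).

M_1 = 263.1 kN·m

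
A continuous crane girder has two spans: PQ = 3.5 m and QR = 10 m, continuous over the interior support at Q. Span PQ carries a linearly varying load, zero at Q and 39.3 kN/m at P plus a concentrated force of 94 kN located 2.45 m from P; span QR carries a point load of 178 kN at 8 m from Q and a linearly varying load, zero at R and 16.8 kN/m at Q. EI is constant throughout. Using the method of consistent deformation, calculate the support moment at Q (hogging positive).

Insert a hinge at Q; M_Q is the redundant, and each span becomes simply supported.
End slopes at the hinge Q, treating each span as simply supported:
  span PQ: triangular load, peak 39.3: 7w₀L³/(360EI) = 32.76/EI
  span PQ: point load 94 at a = 2.45: Pab(L + a)/(6LEI) = 68.51/EI
  span QR: point load 178 at a = 8: Pab(L + b)/(6LEI) = 569.6/EI
  span QR: triangular load, peak 16.8: w₀L³/(45EI) = 373.3/EI
  relative rotation θ_0 = (101.3 + 942.9)/EI = 1044/EI
A unit hogging moment at Q produces rotation L₁/(3EI) + L₂/(3EI) = 4.5/EI.
Compatibility: M_Q·(L₁+L₂)/(3EI) = θ_0, giving M_Q = 232 kN·m (hogging).

M_Q = 232 kN·m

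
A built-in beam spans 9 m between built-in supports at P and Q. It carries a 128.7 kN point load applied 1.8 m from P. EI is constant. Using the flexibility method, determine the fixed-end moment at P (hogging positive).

M_P = 148.3 kN·m

Release both end moments; the primary structure is a simply-supported span PQ with redundants M_P and M_Q.
End rotations of the released simple span under the applied load (×1/EI):
  at P: point load 128.7 at a = 1.8: Pab(L + b)/(6LEI) = 500.4/EI
  at Q: point load 128.7 at a = 1.8: Pab(L + a)/(6LEI) = 333.6/EI
  θ_P0 = 500.4/EI,  θ_Q0 = 333.6/EI
Flexibility coefficients: a unit moment at one end gives L/(3EI) there and L/(6EI) at the far end, so f₁₁ = f₂₂ = 3/EI and f₁₂ = f₂₁ = 1.5/EI.
Compatibility — zero rotation at each built-in end:
  3 M_P + 1.5 M_Q = 500.4
  1.5 M_P + 3 M_Q = 333.6
Solving the pair gives M_P = 148.3 kN·m and M_Q = 37.07 kN·m (hogging).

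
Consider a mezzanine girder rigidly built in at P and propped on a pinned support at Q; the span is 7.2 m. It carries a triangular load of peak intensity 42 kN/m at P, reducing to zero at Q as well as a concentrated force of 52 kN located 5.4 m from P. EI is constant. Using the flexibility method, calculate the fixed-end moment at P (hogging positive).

M_P = 189 kN·m

Choose R_Q as the redundant. The primary structure is the cantilever fixed at P.
Deflection at Q on the released cantilever, summing each load's contribution:
  triangular load, peak 42 at the fixed end: w₀L⁴/(30EI) = 3762/EI
  point load 52 at a = 5.4: Pa²(3L − a)/(6EI) = 4094/EI
  δ_0 = 7856/EI
Flexibility coefficient — unit upward force at Q: δ_{QQ} = L³/(3EI) = 124.4/EI.
The prop prevents deflection at Q: R_Q = δ_0/δ_{QQ} = 7856/124.4 = 63.15 kN.
Moment equilibrium about P: M_P = Σ(load moments about P) − R_Q·L = 643.7 − 63.15×7.2 = 189 kN·m.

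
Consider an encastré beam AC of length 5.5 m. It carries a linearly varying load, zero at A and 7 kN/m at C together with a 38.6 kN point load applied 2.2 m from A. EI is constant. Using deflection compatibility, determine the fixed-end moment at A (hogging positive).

M_A = 37.63 kN·m

Take the two fixed-end moments M_A, M_C as redundants; the released structure is the simple span AC.
On the primary (simply-supported) span, the end slopes from the loading are:
  at A: triangular load, peak 7: 7w₀L³/(360EI) = 22.65/EI
  at C: triangular load, peak 7: w₀L³/(45EI) = 25.88/EI
  at A: point load 38.6 at a = 2.2: Pab(L + b)/(6LEI) = 74.73/EI
  at C: point load 38.6 at a = 2.2: Pab(L + a)/(6LEI) = 65.39/EI
  θ_A0 = 97.38/EI,  θ_C0 = 91.27/EI
Flexibility coefficients: a unit moment at one end gives L/(3EI) there and L/(6EI) at the far end, so f₁₁ = f₂₂ = 1.833/EI and f₁₂ = f₂₁ = 0.9167/EI.
Compatibility — zero rotation at each built-in end:
  1.833 M_A + 0.9167 M_C = 97.38
  0.9167 M_A + 1.833 M_C = 91.27
Solving the pair gives M_A = 37.63 kN·m and M_C = 30.97 kN·m (hogging).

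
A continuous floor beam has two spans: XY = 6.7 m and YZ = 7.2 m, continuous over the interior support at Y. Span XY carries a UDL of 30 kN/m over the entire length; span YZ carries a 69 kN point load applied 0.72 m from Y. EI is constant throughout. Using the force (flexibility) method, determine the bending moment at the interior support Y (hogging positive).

Release continuity at Y by inserting a hinge; the redundant is the internal moment M_Y. The primary structure is two simply-supported spans XY and YZ.
Rotations at Y on the released spans (each span's end-slope, ×1/EI):
  span XY: UDL 30: wL³/(24EI) = 376/EI
  span YZ: point load 69 at a = 0.72: Pab(L + b)/(6LEI) = 101.9/EI
  relative rotation θ_0 = (376 + 101.9)/EI = 477.9/EI
A unit hogging moment at Y produces rotation L₁/(3EI) + L₂/(3EI) = 4.633/EI.
Slope continuity at Y: θ_0 = M_Y·4.633/EI, so M_Y = 477.9/4.633 = 103.1 kN·m (hogging).

M_Y = 103.1 kN·m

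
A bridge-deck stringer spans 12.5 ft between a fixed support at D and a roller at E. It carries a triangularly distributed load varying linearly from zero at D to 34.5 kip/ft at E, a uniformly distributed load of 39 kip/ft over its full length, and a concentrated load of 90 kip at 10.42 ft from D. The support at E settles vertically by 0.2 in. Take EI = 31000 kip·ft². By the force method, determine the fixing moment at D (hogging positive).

M_D = 1177 kip·ft

Release the roller at E. Primary structure: cantilever fixed at D.
Deflection at E on the released cantilever, summing each load's contribution:
  triangular load, peak 34.5 at the free end: 11w₀L⁴/(120EI) = 77209/EI
  UDL 39: wL⁴/(8EI) = 119019/EI
  point load 90 at a = 10.42: Pa²(3L − a)/(6EI) = 44104/EI
  δ_0 = 240332/EI
Flexibility coefficient — unit upward force at E: δ_{EE} = L³/(3EI) = 651/EI.
With EI = 31000 kip·ft²: δ_0 = 7.7526 ft and δ_{EE} = 0.021001 ft/kip.
Compatibility — the beam at E must follow the support down by 0.01667 ft: δ_0 − R_E·δ_{EE} = 0.01667, so R_E = (7.7526 − 0.01667)/0.021001 = 368.4 kip.
Moment equilibrium about D: M_D = Σ(load moments about D) − R_E·L = 5782 − 368.4×12.5 = 1177 kip·ft.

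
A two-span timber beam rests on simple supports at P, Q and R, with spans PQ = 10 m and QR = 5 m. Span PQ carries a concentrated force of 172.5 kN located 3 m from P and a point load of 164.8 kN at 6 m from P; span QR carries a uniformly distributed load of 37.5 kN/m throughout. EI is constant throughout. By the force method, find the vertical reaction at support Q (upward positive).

Insert a hinge at Q; M_Q is the redundant, and each span becomes simply supported.
Discontinuity in slope at Q on the released structure — sum the simple-span end rotations:
  span PQ: point load 172.5 at a = 3: Pab(L + a)/(6LEI) = 784.9/EI
  span PQ: point load 164.8 at a = 6: Pab(L + a)/(6LEI) = 1055/EI
  span QR: UDL 37.5: wL³/(24EI) = 195.3/EI
  relative rotation θ_0 = (1840 + 195.3)/EI = 2035/EI
A unit hogging moment at Q produces rotation L₁/(3EI) + L₂/(3EI) = 5/EI.
Compatibility: M_Q·(L₁+L₂)/(3EI) = θ_0, giving M_Q = 407 kN·m (hogging).
Span PQ, ΣM about P with M_Q applied at Q: R_Q^{PQ}·10 = 1506 + 407, so R_Q^{PQ} = 191.3 kN and R_P = 337.3 − 191.3 = 146 kN.
Span QR, ΣM about R: R_Q^{QR}·5 = 468.8 + 407, so R_Q^{QR} = 175.1 kN and R_R = 187.5 − 175.1 = 12.35 kN.
R_Q = 191.3 + 175.1 = 366.5 kN.

R_Q = 366.5 kN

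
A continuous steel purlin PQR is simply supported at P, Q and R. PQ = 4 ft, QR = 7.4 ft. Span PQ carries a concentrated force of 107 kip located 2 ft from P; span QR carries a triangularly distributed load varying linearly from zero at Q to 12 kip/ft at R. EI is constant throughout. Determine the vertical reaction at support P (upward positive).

Release continuity at Q by inserting a hinge; the redundant is the internal moment M_Q. The primary structure is two simply-supported spans PQ and QR.
Discontinuity in slope at Q on the released structure — sum the simple-span end rotations:
  span PQ: point load 107 at a = 2: Pab(L + a)/(6LEI) = 107/EI
  span QR: triangular load, peak 12: 7w₀L³/(360EI) = 94.55/EI
  relative rotation θ_0 = (107 + 94.55)/EI = 201.6/EI
A unit hogging moment at Q produces rotation L₁/(3EI) + L₂/(3EI) = 3.8/EI.
Slope continuity at Q: θ_0 = M_Q·3.8/EI, so M_Q = 201.6/3.8 = 53.04 kip·ft (hogging).
Span PQ, ΣM about P with M_Q applied at Q: R_Q^{PQ}·4 = 214 + 53.04, so R_Q^{PQ} = 66.76 kip and R_P = 107 − 66.76 = 40.24 kip.

R_P = 40.24 kip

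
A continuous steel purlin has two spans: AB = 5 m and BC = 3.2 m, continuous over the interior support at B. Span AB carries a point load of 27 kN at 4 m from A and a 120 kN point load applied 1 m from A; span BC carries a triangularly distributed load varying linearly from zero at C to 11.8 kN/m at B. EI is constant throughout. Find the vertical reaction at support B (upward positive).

Release continuity at B by inserting a hinge; the redundant is the internal moment M_B. The primary structure is two simply-supported spans AB and BC.
Discontinuity in slope at B on the released structure — sum the simple-span end rotations:
  span AB: point load 27 at a = 4: Pab(L + a)/(6LEI) = 32.4/EI
  span AB: point load 120 at a = 1: Pab(L + a)/(6LEI) = 96/EI
  span BC: triangular load, peak 11.8: w₀L³/(45EI) = 8.592/EI
  relative rotation θ_0 = (128.4 + 8.592)/EI = 137/EI
A unit hogging moment at B produces rotation L₁/(3EI) + L₂/(3EI) = 2.733/EI.
Slope continuity at B: θ_0 = M_B·2.733/EI, so M_B = 137/2.733 = 50.12 kN·m (hogging).
Span AB, ΣM about A with M_B applied at B: R_B^{AB}·5 = 228 + 50.12, so R_B^{AB} = 55.62 kN and R_A = 147 − 55.62 = 91.38 kN.
Span BC, ΣM about C: R_B^{BC}·3.2 = 40.28 + 50.12, so R_B^{BC} = 28.25 kN and R_C = 18.88 − 28.25 = -9.369 kN.
R_B = 55.62 + 28.25 = 83.87 kN.

R_B = 83.87 kN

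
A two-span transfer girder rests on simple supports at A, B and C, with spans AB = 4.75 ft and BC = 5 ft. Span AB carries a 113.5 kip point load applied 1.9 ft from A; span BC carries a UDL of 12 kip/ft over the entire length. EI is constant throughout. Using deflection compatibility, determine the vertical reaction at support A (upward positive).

Take M_B as the redundant. Released structure: two simple spans AB and BC with a hinge at B.
End slopes at the hinge B, treating each span as simply supported:
  span AB: point load 113.5 at a = 1.9: Pab(L + a)/(6LEI) = 143.4/EI
  span BC: UDL 12: wL³/(24EI) = 62.5/EI
  relative rotation θ_0 = (143.4 + 62.5)/EI = 205.9/EI
A unit hogging moment at B produces rotation L₁/(3EI) + L₂/(3EI) = 3.25/EI.
Compatibility: M_B·(L₁+L₂)/(3EI) = θ_0, giving M_B = 63.36 kip·ft (hogging).
Span AB, ΣM about A with M_B applied at B: R_B^{AB}·4.75 = 215.7 + 63.36, so R_B^{AB} = 58.74 kip and R_A = 113.5 − 58.74 = 54.76 kip.

R_A = 54.76 kip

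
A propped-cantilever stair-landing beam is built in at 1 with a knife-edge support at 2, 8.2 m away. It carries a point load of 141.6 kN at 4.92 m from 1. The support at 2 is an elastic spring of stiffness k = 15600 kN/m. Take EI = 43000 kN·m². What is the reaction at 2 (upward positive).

R_2 = 60.27 kN

Choose R_2 as the redundant. The primary structure is the cantilever fixed at 1.
Primary-structure tip deflection at 2 by superposition:
  point load 141.6 at a = 4.92: Pa²(3L − a)/(6EI) = 11243/EI
Tip deflection under a unit load at 2: L³/(3EI) = 183.8/EI.
With EI = 43000 kN·m²: δ_0 = 0.26146 m and δ_{22} = 0.004274 m/kN.
Compatibility — the spring shortens by R_2/k under the reaction it provides: δ_0 − R_2·δ_{22} = R_2/k. With 1/k = 0.000064 m/kN, R_2 = δ_0 / (δ_{22} + 1/k) = 0.26146 / (0.004274 + 0.000064) = 60.27 kN.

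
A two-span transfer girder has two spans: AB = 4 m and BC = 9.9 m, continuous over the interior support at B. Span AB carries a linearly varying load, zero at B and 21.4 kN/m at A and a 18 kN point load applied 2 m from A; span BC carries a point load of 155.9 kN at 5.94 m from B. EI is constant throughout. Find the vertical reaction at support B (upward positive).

Take M_B as the redundant. Released structure: two simple spans AB and BC with a hinge at B.
End slopes at the hinge B, treating each span as simply supported:
  span AB: triangular load, peak 21.4: 7w₀L³/(360EI) = 26.63/EI
  span AB: point load 18 at a = 2: Pab(L + a)/(6LEI) = 18/EI
  span BC: point load 155.9 at a = 5.94: Pab(L + b)/(6LEI) = 855.7/EI
  relative rotation θ_0 = (44.63 + 855.7)/EI = 900.3/EI
A unit hogging moment at B produces rotation L₁/(3EI) + L₂/(3EI) = 4.633/EI.
Slope continuity at B: θ_0 = M_B·4.633/EI, so M_B = 900.3/4.633 = 194.3 kN·m (hogging).
Span AB, ΣM about A with M_B applied at B: R_B^{AB}·4 = 93.07 + 194.3, so R_B^{AB} = 71.84 kN and R_A = 60.8 − 71.84 = -11.04 kN.
Span BC, ΣM about C: R_B^{BC}·9.9 = 617.4 + 194.3, so R_B^{BC} = 81.99 kN and R_C = 155.9 − 81.99 = 73.91 kN.
R_B = 71.84 + 81.99 = 153.8 kN.

R_B = 153.8 kN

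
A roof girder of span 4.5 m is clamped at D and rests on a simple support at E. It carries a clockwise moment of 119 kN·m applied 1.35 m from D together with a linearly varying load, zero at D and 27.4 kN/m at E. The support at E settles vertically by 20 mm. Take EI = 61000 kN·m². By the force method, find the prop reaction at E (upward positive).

Remove the prop at E; the released (primary) structure is a cantilever built in at D.
Downward deflection at the released point E due to the loads:
  clockwise couple 119 at a = 1.35: M₀a(2L − a)/(2EI) = 614.5/EI
  triangular load, peak 27.4 at the free end: 11w₀L⁴/(120EI) = 1030/EI
  δ_0 = 1644/EI
Tip deflection under a unit load at E: L³/(3EI) = 30.38/EI.
With EI = 61000 kN·m²: δ_0 = 0.026958 m and δ_{EE} = 0.000498 m/kN.
Compatibility — the beam at E must follow the support down by 0.02 m: δ_0 − R_E·δ_{EE} = 0.02, so R_E = (0.026958 − 0.02)/0.000498 = 13.97 kN.

R_E = 13.97 kN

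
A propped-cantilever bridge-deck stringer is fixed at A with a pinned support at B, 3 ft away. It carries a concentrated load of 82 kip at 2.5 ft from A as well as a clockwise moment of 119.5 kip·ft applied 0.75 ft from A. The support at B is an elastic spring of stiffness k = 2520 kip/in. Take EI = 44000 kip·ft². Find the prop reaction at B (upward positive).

Take the reaction at B as the redundant and release it; the primary structure is a cantilever fixed at A.
Primary-structure tip deflection at B by superposition:
  point load 82 at a = 2.5: Pa²(3L − a)/(6EI) = 555.2/EI
  clockwise couple 119.5 at a = 0.75: M₀a(2L − a)/(2EI) = 235.3/EI
  δ_0 = 790.5/EI
Flexibility coefficient — unit upward force at B: δ_{BB} = L³/(3EI) = 9/EI.
With EI = 44000 kip·ft²: δ_0 = 0.017965 ft and δ_{BB} = 0.000205 ft/kip.
Compatibility — the spring shortens by R_B/k under the reaction it provides: δ_0 − R_B·δ_{BB} = R_B/k. With 1/k = 1/(2520×12) ft/kip = 0.000033 ft/kip, R_B = δ_0 / (δ_{BB} + 1/k) = 0.017965 / (0.000205 + 0.000033) = 75.61 kip.

R_B = 75.61 kip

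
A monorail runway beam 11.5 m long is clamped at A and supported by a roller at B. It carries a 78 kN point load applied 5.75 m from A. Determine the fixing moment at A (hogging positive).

Remove the prop at B; the released (primary) structure is a cantilever built in at A.
Primary-structure tip deflection at B by superposition:
  point load 78 at a = 5.75: Pa²(3L − a)/(6EI) = 12357/EI
Tip deflection under a unit load at B: L³/(3EI) = 507/EI.
The prop prevents deflection at B: R_B = δ_0/δ_{BB} = 12357/507 = 24.38 kN.
Moment equilibrium about A: M_A = Σ(load moments about A) − R_B·L = 448.5 − 24.38×11.5 = 168.2 kN·m.

M_A = 168.2 kN·m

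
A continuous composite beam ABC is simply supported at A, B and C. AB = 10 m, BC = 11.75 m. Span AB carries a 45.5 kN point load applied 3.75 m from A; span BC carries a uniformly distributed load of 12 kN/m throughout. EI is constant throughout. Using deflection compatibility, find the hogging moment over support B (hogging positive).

M_B = 145.6 kN·m

Take M_B as the redundant. Released structure: two simple spans AB and BC with a hinge at B.
Discontinuity in slope at B on the released structure — sum the simple-span end rotations:
  span AB: point load 45.5 at a = 3.75: Pab(L + a)/(6LEI) = 244.4/EI
  span BC: UDL 12: wL³/(24EI) = 811.1/EI
  relative rotation θ_0 = (244.4 + 811.1)/EI = 1056/EI
A unit hogging moment at B produces rotation L₁/(3EI) + L₂/(3EI) = 7.25/EI.
Compatibility: M_B·(L₁+L₂)/(3EI) = θ_0, giving M_B = 145.6 kN·m (hogging).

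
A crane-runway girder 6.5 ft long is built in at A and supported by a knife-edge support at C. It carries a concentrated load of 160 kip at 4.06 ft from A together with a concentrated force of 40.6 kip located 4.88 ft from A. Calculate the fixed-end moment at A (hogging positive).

M_A = 198.5 kip·ft

Choose R_C as the redundant. The primary structure is the cantilever fixed at A.
Primary-structure tip deflection at C by superposition:
  point load 160 at a = 4.06: Pa²(3L − a)/(6EI) = 6787/EI
  point load 40.6 at a = 4.88: Pa²(3L − a)/(6EI) = 2356/EI
  δ_0 = 9143/EI
Tip deflection under a unit load at C: L³/(3EI) = 91.54/EI.
The prop prevents deflection at C: R_C = δ_0/δ_{CC} = 9143/91.54 = 99.88 kip.
Moment equilibrium about A: M_A = Σ(load moments about A) − R_C·L = 847.7 − 99.88×6.5 = 198.5 kip·ft.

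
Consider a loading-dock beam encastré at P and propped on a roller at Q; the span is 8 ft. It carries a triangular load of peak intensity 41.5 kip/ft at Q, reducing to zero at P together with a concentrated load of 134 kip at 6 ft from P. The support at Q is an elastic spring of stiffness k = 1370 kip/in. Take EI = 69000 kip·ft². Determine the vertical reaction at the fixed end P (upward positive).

R_P = 128.1 kip

Release the roller at Q. Primary structure: cantilever fixed at P.
Free-end deflection of the primary structure under the applied loading (downward +):
  triangular load, peak 41.5 at the free end: 11w₀L⁴/(120EI) = 15582/EI
  point load 134 at a = 6: Pa²(3L − a)/(6EI) = 14472/EI
  δ_0 = 30054/EI
Flexibility coefficient — unit upward force at Q: δ_{QQ} = L³/(3EI) = 170.7/EI.
With EI = 69000 kip·ft²: δ_0 = 0.43556 ft and δ_{QQ} = 0.002473 ft/kip.
Compatibility — the spring shortens by R_Q/k under the reaction it provides: δ_0 − R_Q·δ_{QQ} = R_Q/k. With 1/k = 1/(1370×12) ft/kip = 0.000061 ft/kip, R_Q = δ_0 / (δ_{QQ} + 1/k) = 0.43556 / (0.002473 + 0.000061) = 171.9 kip.
Vertical equilibrium: R_P = ΣP − R_Q = 300 − 171.9 = 128.1 kip.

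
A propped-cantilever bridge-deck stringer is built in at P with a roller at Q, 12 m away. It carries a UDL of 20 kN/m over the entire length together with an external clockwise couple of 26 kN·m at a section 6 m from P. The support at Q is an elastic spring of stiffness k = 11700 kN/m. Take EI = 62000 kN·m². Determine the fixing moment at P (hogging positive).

M_P = 366.9 kN·m

Release the roller at Q. Primary structure: cantilever fixed at P.
Free-end deflection of the primary structure under the applied loading (downward +):
  UDL 20: wL⁴/(8EI) = 51840/EI
  clockwise couple 26 at a = 6: M₀a(2L − a)/(2EI) = 1404/EI
  δ_0 = 53244/EI
Flexibility coefficient — unit upward force at Q: δ_{QQ} = L³/(3EI) = 576/EI.
With EI = 62000 kN·m²: δ_0 = 0.85877 m and δ_{QQ} = 0.00929 m/kN.
Compatibility — the spring shortens by R_Q/k under the reaction it provides: δ_0 − R_Q·δ_{QQ} = R_Q/k. With 1/k = 0.000085 m/kN, R_Q = δ_0 / (δ_{QQ} + 1/k) = 0.85877 / (0.00929 + 0.000085) = 91.59 kN.
Moment equilibrium about P: M_P = Σ(load moments about P) − R_Q·L = 1466 − 91.59×12 = 366.9 kN·m.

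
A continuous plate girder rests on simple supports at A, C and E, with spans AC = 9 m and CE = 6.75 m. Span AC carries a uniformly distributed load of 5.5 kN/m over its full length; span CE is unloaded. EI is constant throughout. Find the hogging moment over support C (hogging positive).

Insert a hinge at C; M_C is the redundant, and each span becomes simply supported.
Rotations at C on the released spans (each span's end-slope, ×1/EI):
  span AC: UDL 5.5: wL³/(24EI) = 167.1/EI
  relative rotation θ_0 = (167.1 + 0)/EI = 167.1/EI
A unit hogging moment at C produces rotation L₁/(3EI) + L₂/(3EI) = 5.25/EI.
Compatibility: M_C·(L₁+L₂)/(3EI) = θ_0, giving M_C = 31.82 kN·m (hogging).

M_C = 31.82 kN·m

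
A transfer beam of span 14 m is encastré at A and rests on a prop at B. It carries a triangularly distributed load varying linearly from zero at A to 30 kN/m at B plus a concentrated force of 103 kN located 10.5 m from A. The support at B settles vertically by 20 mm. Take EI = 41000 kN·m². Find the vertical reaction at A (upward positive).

R_A = 133.2 kN

Choose R_B as the redundant. The primary structure is the cantilever fixed at A.
Deflection at B on the released cantilever, summing each load's contribution:
  triangular load, peak 30 at the free end: 11w₀L⁴/(120EI) = 105644/EI
  point load 103 at a = 10.5: Pa²(3L − a)/(6EI) = 59618/EI
  δ_0 = 165262/EI
Flexibility coefficient — unit upward force at B: δ_{BB} = L³/(3EI) = 914.7/EI.
With EI = 41000 kN·m²: δ_0 = 4.0308 m and δ_{BB} = 0.022309 m/kN.
Compatibility — the beam at B must follow the support down by 0.02 m: δ_0 − R_B·δ_{BB} = 0.02, so R_B = (4.0308 − 0.02)/0.022309 = 179.8 kN.
Vertical equilibrium: R_A = ΣP − R_B = 313 − 179.8 = 133.2 kN.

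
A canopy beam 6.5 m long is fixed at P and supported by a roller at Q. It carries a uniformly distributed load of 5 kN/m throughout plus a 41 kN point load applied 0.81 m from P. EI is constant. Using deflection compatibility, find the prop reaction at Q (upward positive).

R_Q = 13.1 kN

Choose R_Q as the redundant. The primary structure is the cantilever fixed at P.
Downward deflection at the released point Q due to the loads:
  UDL 5: wL⁴/(8EI) = 1116/EI
  point load 41 at a = 0.81: Pa²(3L − a)/(6EI) = 83.79/EI
  δ_0 = 1199/EI
Flexibility coefficient — unit upward force at Q: δ_{QQ} = L³/(3EI) = 91.54/EI.
The prop prevents deflection at Q: R_Q = δ_0/δ_{QQ} = 1199/91.54 = 13.1 kN.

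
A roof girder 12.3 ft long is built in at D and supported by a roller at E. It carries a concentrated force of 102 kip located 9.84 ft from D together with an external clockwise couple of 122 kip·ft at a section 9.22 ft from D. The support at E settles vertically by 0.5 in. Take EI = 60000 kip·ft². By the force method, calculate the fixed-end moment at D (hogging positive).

Release the roller at E. Primary structure: cantilever fixed at D.
Downward deflection at the released point E due to the loads:
  point load 102 at a = 9.84: Pa²(3L − a)/(6EI) = 44542/EI
  clockwise couple 122 at a = 9.22: M₀a(2L − a)/(2EI) = 8650/EI
  δ_0 = 53192/EI
Tip deflection under a unit load at E: L³/(3EI) = 620.3/EI.
With EI = 60000 kip·ft²: δ_0 = 0.88653 ft and δ_{EE} = 0.010338 ft/kip.
Compatibility — the beam at E must follow the support down by 0.04167 ft: δ_0 − R_E·δ_{EE} = 0.04167, so R_E = (0.88653 − 0.04167)/0.010338 = 81.72 kip.
Moment equilibrium about D: M_D = Σ(load moments about D) − R_E·L = 1126 − 81.72×12.3 = 120.5 kip·ft.

M_D = 120.5 kip·ft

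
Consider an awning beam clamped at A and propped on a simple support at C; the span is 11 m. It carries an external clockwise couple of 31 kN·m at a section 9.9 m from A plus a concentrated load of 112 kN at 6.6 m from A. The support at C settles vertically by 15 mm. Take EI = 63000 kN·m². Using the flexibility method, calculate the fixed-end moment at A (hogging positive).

M_A = 215.4 kN·m

Choose R_C as the redundant. The primary structure is the cantilever fixed at A.
Free-end deflection of the primary structure under the applied loading (downward +):
  clockwise couple 31 at a = 9.9: M₀a(2L − a)/(2EI) = 1857/EI
  point load 112 at a = 6.6: Pa²(3L − a)/(6EI) = 21466/EI
  δ_0 = 23323/EI
Flexibility coefficient — unit upward force at C: δ_{CC} = L³/(3EI) = 443.7/EI.
With EI = 63000 kN·m²: δ_0 = 0.37021 m and δ_{CC} = 0.007042 m/kN.
Compatibility — the beam at C must follow the support down by 0.015 m: δ_0 − R_C·δ_{CC} = 0.015, so R_C = (0.37021 − 0.015)/0.007042 = 50.44 kN.
Moment equilibrium about A: M_A = Σ(load moments about A) − R_C·L = 770.2 − 50.44×11 = 215.4 kN·m.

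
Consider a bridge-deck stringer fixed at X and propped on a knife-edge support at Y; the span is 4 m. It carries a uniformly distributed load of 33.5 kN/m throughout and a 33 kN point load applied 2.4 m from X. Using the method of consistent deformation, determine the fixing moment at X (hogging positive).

Release the roller at Y. Primary structure: cantilever fixed at X.
Free-end deflection of the primary structure under the applied loading (downward +):
  UDL 33.5: wL⁴/(8EI) = 1072/EI
  point load 33 at a = 2.4: Pa²(3L − a)/(6EI) = 304.1/EI
  δ_0 = 1376/EI
Tip deflection under a unit load at Y: L³/(3EI) = 21.33/EI.
Compatibility at Y: δ_0 − R_Y·δ_{YY} = 0, so R_Y = 1376/21.33 = 64.51 kN.
Moment equilibrium about X: M_X = Σ(load moments about X) − R_Y·L = 347.2 − 64.51×4 = 89.18 kN·m.

M_X = 89.18 kN·m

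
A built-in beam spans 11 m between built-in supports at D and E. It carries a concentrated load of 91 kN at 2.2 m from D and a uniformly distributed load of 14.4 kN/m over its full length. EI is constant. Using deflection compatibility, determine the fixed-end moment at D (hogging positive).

M_D = 273.3 kN·m

Release both end moments; the primary structure is a simply-supported span DE with redundants M_D and M_E.
End rotations of the released simple span under the applied load (×1/EI):
  at D: point load 91 at a = 2.2: Pab(L + b)/(6LEI) = 528.5/EI
  at E: point load 91 at a = 2.2: Pab(L + a)/(6LEI) = 352.4/EI
  at D: UDL 14.4: wL³/(24EI) = 798.6/EI
  at E: UDL 14.4: wL³/(24EI) = 798.6/EI
  θ_D0 = 1327/EI,  θ_E0 = 1151/EI
Flexibility coefficients: a unit moment at one end gives L/(3EI) there and L/(6EI) at the far end, so f₁₁ = f₂₂ = 3.667/EI and f₁₂ = f₂₁ = 1.833/EI.
Compatibility — zero rotation at each built-in end:
  3.667 M_D + 1.833 M_E = 1327
  1.833 M_D + 3.667 M_E = 1151
Solving the pair gives M_D = 273.3 kN·m and M_E = 177.2 kN·m (hogging).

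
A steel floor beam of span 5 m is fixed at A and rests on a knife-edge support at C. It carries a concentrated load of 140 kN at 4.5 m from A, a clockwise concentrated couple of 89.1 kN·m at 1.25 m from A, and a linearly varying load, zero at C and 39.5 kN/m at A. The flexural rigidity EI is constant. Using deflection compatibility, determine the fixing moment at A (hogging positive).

M_A = 131.1 kN·m

Choose R_C as the redundant. The primary structure is the cantilever fixed at A.
Free-end deflection of the primary structure under the applied loading (downward +):
  point load 140 at a = 4.5: Pa²(3L − a)/(6EI) = 4961/EI
  clockwise couple 89.1 at a = 1.25: M₀a(2L − a)/(2EI) = 487.3/EI
  triangular load, peak 39.5 at the fixed end: w₀L⁴/(30EI) = 822.9/EI
  δ_0 = 6271/EI
Tip deflection under a unit load at C: L³/(3EI) = 41.67/EI.
Compatibility at C: δ_0 − R_C·δ_{CC} = 0, so R_C = 6271/41.67 = 150.5 kN.
Moment equilibrium about A: M_A = Σ(load moments about A) − R_C·L = 883.7 − 150.5×5 = 131.1 kN·m.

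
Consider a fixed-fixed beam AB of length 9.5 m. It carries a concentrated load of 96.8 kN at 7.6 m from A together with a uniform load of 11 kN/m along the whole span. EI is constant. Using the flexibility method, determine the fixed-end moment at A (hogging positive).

Release both end moments; the primary structure is a simply-supported span AB with redundants M_A and M_B.
Simple-span end rotations at A and B under the given loads:
  at A: point load 96.8 at a = 7.6: Pab(L + b)/(6LEI) = 279.6/EI
  at B: point load 96.8 at a = 7.6: Pab(L + a)/(6LEI) = 419.3/EI
  at A: UDL 11: wL³/(24EI) = 393/EI
  at B: UDL 11: wL³/(24EI) = 393/EI
  θ_A0 = 672.5/EI,  θ_B0 = 812.3/EI
Flexibility coefficients: a unit moment at one end gives L/(3EI) there and L/(6EI) at the far end, so f₁₁ = f₂₂ = 3.167/EI and f₁₂ = f₂₁ = 1.583/EI.
Compatibility — zero rotation at each built-in end:
  3.167 M_A + 1.583 M_B = 672.5
  1.583 M_A + 3.167 M_B = 812.3
Solving the pair gives M_A = 112.2 kN·m and M_B = 200.4 kN·m (hogging).

M_A = 112.2 kN·m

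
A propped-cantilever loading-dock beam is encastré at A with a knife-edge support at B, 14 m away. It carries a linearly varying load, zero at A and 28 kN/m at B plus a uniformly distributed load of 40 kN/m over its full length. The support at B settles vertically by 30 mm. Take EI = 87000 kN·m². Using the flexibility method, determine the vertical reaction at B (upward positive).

R_B = 314.9 kN

Take the reaction at B as the redundant and release it; the primary structure is a cantilever fixed at A.
Free-end deflection of the primary structure under the applied loading (downward +):
  triangular load, peak 28 at the free end: 11w₀L⁴/(120EI) = 98601/EI
  UDL 40: wL⁴/(8EI) = 192080/EI
  δ_0 = 290681/EI
Flexibility coefficient — unit upward force at B: δ_{BB} = L³/(3EI) = 914.7/EI.
With EI = 87000 kN·m²: δ_0 = 3.3412 m and δ_{BB} = 0.010513 m/kN.
Compatibility — the beam at B must follow the support down by 0.03 m: δ_0 − R_B·δ_{BB} = 0.03, so R_B = (3.3412 − 0.03)/0.010513 = 314.9 kN.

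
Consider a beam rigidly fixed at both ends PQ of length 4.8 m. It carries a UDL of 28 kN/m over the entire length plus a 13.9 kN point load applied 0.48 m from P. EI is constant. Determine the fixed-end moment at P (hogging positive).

M_P = 59.16 kN·m

Release both end moments; the primary structure is a simply-supported span PQ with redundants M_P and M_Q.
End rotations of the released simple span under the applied load (×1/EI):
  at P: UDL 28: wL³/(24EI) = 129/EI
  at Q: UDL 28: wL³/(24EI) = 129/EI
  at P: point load 13.9 at a = 0.48: Pab(L + b)/(6LEI) = 9.127/EI
  at Q: point load 13.9 at a = 0.48: Pab(L + a)/(6LEI) = 5.284/EI
  θ_P0 = 138.2/EI,  θ_Q0 = 134.3/EI
Flexibility coefficients: a unit moment at one end gives L/(3EI) there and L/(6EI) at the far end, so f₁₁ = f₂₂ = 1.6/EI and f₁₂ = f₂₁ = 0.8/EI.
Compatibility — zero rotation at each built-in end:
  1.6 M_P + 0.8 M_Q = 138.2
  0.8 M_P + 1.6 M_Q = 134.3
Solving the pair gives M_P = 59.16 kN·m and M_Q = 54.36 kN·m (hogging).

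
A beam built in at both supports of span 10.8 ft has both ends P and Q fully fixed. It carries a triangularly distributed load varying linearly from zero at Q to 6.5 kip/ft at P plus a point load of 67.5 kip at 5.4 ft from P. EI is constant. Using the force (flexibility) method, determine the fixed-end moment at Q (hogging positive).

Release both end moments; the primary structure is a simply-supported span PQ with redundants M_P and M_Q.
End rotations of the released simple span under the applied load (×1/EI):
  at P: triangular load, peak 6.5: w₀L³/(45EI) = 182/EI
  at Q: triangular load, peak 6.5: 7w₀L³/(360EI) = 159.2/EI
  at P: point load 67.5 at a = 5.4: Pab(L + b)/(6LEI) = 492.1/EI
  at Q: point load 67.5 at a = 5.4: Pab(L + a)/(6LEI) = 492.1/EI
  θ_P0 = 674/EI,  θ_Q0 = 651.3/EI
Flexibility coefficients: a unit moment at one end gives L/(3EI) there and L/(6EI) at the far end, so f₁₁ = f₂₂ = 3.6/EI and f₁₂ = f₂₁ = 1.8/EI.
Compatibility — zero rotation at each built-in end:
  3.6 M_P + 1.8 M_Q = 674
  1.8 M_P + 3.6 M_Q = 651.3
Solving the pair gives M_P = 129 kip·ft and M_Q = 116.4 kip·ft (hogging).

M_Q = 116.4 kip·ft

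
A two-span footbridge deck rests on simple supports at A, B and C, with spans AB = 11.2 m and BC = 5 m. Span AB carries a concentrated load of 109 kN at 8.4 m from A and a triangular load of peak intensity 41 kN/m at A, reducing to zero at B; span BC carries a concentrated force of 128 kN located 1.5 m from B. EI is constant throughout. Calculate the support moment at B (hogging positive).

Release continuity at B by inserting a hinge; the redundant is the internal moment M_B. The primary structure is two simply-supported spans AB and BC.
Rotations at B on the released spans (each span's end-slope, ×1/EI):
  span AB: point load 109 at a = 8.4: Pab(L + a)/(6LEI) = 747.7/EI
  span AB: triangular load, peak 41: 7w₀L³/(360EI) = 1120/EI
  span BC: point load 128 at a = 1.5: Pab(L + b)/(6LEI) = 190.4/EI
  relative rotation θ_0 = (1868 + 190.4)/EI = 2058/EI
A unit hogging moment at B produces rotation L₁/(3EI) + L₂/(3EI) = 5.4/EI.
Slope continuity at B: θ_0 = M_B·5.4/EI, so M_B = 2058/5.4 = 381.1 kN·m (hogging).

M_B = 381.1 kN·m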